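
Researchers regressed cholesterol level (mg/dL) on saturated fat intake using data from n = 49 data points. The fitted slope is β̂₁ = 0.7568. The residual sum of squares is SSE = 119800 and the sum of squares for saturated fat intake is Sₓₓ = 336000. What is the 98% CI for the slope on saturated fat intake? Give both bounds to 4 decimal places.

MSE = SSE/(n − 2) = 119800/47 = 2548.94.
SE(β̂₁) = √(MSE/Sₓₓ) = √(2548.94/336000) = 0.0870983.
df = n − 2 = 47.
t* = t_{0.01, 47} = 2.408345.
Margin = t* × SE = 2.408345 × 0.0870983 = 0.209763.
CI: 0.7568 ± 0.209763 → (0.5470, 0.9666).
With 98% confidence, each one-unit increase in saturated fat intake is associated with a change of between 0.5470 and 0.9666 mg/dL in cholesterol level.

(0.5470, 0.9666)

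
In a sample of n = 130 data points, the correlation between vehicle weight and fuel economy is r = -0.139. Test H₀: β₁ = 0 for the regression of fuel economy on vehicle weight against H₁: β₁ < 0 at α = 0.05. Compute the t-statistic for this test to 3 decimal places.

t = -1.588

t = r·√(n − 2)/√(1 − r²) = -0.139·√128/√0.980679 = -1.588.
df = n − 2 = 128.
One-sided p ≈ 0.0574, which is ≥ 0.05, so fail to reject H₀.
The data do not give significant evidence of a linear association between vehicle weight and fuel economy.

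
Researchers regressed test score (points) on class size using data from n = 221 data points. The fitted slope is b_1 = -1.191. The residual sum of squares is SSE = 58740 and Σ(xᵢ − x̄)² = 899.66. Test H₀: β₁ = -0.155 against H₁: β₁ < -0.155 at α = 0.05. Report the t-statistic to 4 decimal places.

MSE = SSE/(n − 2) = 58740/219 = 268.219.
SE(b_1) = √(MSE/Sₓₓ) = √(268.219/899.66) = 0.546016.
t = (-1.191 − (-0.155)) / 0.546016 = -1.8974.
df = n − 2 = 219.
One-sided p ≈ 0.0295, which is < 0.05, so reject H₀.
There is evidence that the true slope on class size is below -0.155 points per unit.

t = -1.8974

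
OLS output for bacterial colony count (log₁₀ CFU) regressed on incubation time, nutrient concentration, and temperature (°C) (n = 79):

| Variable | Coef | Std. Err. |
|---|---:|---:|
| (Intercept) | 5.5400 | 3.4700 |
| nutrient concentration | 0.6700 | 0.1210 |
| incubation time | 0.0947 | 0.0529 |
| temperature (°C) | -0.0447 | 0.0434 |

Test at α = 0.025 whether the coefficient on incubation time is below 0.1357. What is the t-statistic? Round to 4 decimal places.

Read off: b = 0.0947, SE = 0.0529 for incubation time.
H₀: β₁ = 0.1357 vs H₁: β₁ < 0.1357.
t = (0.0947 − 0.1357) / 0.0529 = -0.7750.
df = n − k − 1 = 79 − 3 − 1 = 75.
One-sided p ≈ 0.2204, which is ≥ 0.025, so fail to reject H₀.
The data do not give significant evidence that the true slope on incubation time is below 0.1357 log₁₀ CFU per unit, holding the other predictors fixed.

t = -0.7750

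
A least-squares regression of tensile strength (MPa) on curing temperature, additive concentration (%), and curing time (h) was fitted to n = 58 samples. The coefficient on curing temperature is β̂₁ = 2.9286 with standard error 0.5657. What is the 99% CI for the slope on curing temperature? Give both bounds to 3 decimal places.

df = n − k − 1 = 58 − 3 − 1 = 54.
t* = t_{0.005, 54} = 2.669985.
Margin = t* × SE = 2.669985 × 0.5657 = 1.51041.
CI: 2.9286 ± 1.51041 → (1.418, 4.439).
With 99% confidence, each one-unit increase in curing temperature is associated with a change of between 1.418 and 4.439 MPa in tensile strength, holding the other predictors fixed.

(1.418, 4.439)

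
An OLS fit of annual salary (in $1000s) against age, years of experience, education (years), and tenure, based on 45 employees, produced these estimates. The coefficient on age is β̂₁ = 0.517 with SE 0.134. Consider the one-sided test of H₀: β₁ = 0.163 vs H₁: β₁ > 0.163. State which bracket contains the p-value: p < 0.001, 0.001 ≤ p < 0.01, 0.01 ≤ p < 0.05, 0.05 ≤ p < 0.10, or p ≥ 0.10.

0.001 ≤ p < 0.01

t = (0.517 − 0.163) / 0.134 = 2.642.
df = n − k − 1 = 45 − 4 − 1 = 40.
One-sided p = P(T_{40} > t) ≈ 0.0059.
So 0.001 ≤ p < 0.01.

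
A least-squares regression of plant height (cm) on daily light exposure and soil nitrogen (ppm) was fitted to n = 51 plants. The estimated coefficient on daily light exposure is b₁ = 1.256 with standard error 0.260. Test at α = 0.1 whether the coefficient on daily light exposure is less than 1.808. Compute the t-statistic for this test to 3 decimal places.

H₀: β₁ = 1.808 vs H₁: β₁ < 1.808.
t = (b₁ − β₁⁰)/SE = (1.256 − 1.808) / 0.260 = -2.123.
df = n − k − 1 = 51 − 2 − 1 = 48.
One-sided p ≈ 0.0195, which is < 0.1, so reject H₀.
There is evidence that the true slope on daily light exposure is below 1.808 cm per unit, holding the other predictors fixed.

t = -2.123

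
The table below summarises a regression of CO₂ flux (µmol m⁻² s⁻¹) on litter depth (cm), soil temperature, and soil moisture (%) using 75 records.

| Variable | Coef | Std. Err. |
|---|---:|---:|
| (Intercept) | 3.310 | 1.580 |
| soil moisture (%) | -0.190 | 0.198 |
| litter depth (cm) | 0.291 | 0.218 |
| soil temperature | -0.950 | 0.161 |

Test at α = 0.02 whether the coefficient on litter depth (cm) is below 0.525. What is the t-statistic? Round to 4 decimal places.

t = -1.0734

Read off: b = 0.291, SE = 0.218 for litter depth (cm).
H₀: β₁ = 0.525 vs H₁: β₁ < 0.525.
t = (0.291 − 0.525) / 0.218 = -1.0734.
df = n − k − 1 = 75 − 3 − 1 = 71.
One-sided p ≈ 0.1434, which is ≥ 0.02, so fail to reject H₀.
The data do not give significant evidence that the true slope on litter depth (cm) is below 0.525 µmol m⁻² s⁻¹ per unit, holding the other predictors fixed.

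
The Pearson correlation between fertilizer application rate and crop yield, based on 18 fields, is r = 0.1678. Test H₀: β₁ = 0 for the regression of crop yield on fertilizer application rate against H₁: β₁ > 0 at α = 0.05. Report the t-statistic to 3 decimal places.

t = r·√(n − 2)/√(1 − r²) = 0.1678·√16/√0.971843 = 0.681.
df = n − 2 = 16.
One-sided p ≈ 0.2528, which is ≥ 0.05, so fail to reject H₀.
The data do not give significant evidence of a linear association between fertilizer application rate and crop yield.

t = 0.681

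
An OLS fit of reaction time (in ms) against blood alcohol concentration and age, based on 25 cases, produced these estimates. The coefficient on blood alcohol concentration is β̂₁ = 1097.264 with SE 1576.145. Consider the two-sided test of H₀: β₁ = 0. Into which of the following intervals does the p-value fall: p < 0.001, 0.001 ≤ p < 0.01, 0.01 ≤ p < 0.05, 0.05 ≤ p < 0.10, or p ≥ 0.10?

p ≥ 0.10

t = 1097.264 / 1576.145 = 0.696.
df = n − k − 1 = 25 − 2 − 1 = 22.
Two-sided p = 2·P(T_{22} > |t|) ≈ 0.4936.
So p ≥ 0.10.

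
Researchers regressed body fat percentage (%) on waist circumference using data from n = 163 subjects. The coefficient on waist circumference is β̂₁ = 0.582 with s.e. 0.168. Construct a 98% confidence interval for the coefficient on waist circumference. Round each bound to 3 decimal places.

df = n − 2 = 163 − 2 = 161.
t* = t_{0.01, 161} = 2.349732.
Margin = t* × SE = 2.349732 × 0.168 = 0.39475.
CI: 0.582 ± 0.39475 → (0.187, 0.977).
With 98% confidence, each one-unit increase in waist circumference is associated with a change of between 0.187 and 0.977 % in body fat percentage.

(0.187, 0.977)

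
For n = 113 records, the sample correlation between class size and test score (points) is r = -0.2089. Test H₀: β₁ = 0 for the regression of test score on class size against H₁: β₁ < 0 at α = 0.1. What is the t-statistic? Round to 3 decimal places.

t = r·√(n − 2)/√(1 − r²) = -0.2089·√111/√0.956361 = -2.251.
df = n − 2 = 111.
One-sided p ≈ 0.0132, which is < 0.1, so reject H₀.
There is evidence of a linear association between class size and test score.

t = -2.251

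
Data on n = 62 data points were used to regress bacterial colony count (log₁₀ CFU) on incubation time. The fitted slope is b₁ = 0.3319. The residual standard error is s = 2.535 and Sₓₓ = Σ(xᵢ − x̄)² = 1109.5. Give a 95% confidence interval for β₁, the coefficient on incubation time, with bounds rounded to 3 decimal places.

SE(b₁) = s/√Sₓₓ = 2.535/√1109.5 = 0.0761052.
df = n − 2 = 60.
t* = t_{0.025, 60} = 2.000298.
Margin = t* × SE = 2.000298 × 0.0761052 = 0.15223.
CI: 0.3319 ± 0.15223 → (0.180, 0.484).
With 95% confidence, each one-unit increase in incubation time is associated with a change of between 0.180 and 0.484 log₁₀ CFU in bacterial colony count.

(0.180, 0.484)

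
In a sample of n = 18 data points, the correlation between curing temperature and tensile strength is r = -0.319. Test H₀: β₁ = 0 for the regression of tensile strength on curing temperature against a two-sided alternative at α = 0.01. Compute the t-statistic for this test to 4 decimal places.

t = -1.3463

t = r·√(n − 2)/√(1 − r²) = -0.319·√16/√0.898239 = -1.3463.
df = n − 2 = 16.
Two-sided p ≈ 0.1970, which is ≥ 0.01, so fail to reject H₀.
The data do not give significant evidence of a linear association between curing temperature and tensile strength.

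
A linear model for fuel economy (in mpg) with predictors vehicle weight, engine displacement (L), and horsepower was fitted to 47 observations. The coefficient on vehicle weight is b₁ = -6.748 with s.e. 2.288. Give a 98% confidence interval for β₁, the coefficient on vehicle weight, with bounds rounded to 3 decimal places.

df = n − k − 1 = 47 − 3 − 1 = 43.
t* = t_{0.01, 43} = 2.41625.
Margin = t* × SE = 2.41625 × 2.288 = 5.52838.
CI: -6.748 ± 5.52838 → (-12.276, -1.220).
With 98% confidence, each one-unit increase in vehicle weight is associated with a change of between -12.276 and -1.220 mpg in fuel economy, holding the other predictors fixed.

(-12.276, -1.220)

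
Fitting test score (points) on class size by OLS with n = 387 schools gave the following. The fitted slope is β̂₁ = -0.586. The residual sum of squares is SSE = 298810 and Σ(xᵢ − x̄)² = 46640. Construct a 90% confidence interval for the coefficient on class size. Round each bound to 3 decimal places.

(-0.799, -0.373)

MSE = SSE/(n − 2) = 298810/385 = 776.13.
SE(β̂₁) = √(MSE/Sₓₓ) = √(776.13/46640) = 0.128999.
df = n − 2 = 385.
t* = t_{0.05, 385} = 1.648821.
Margin = t* × SE = 1.648821 × 0.128999 = 0.21270.
CI: -0.586 ± 0.21270 → (-0.799, -0.373).
With 90% confidence, each one-unit increase in class size is associated with a change of between -0.799 and -0.373 points in test score.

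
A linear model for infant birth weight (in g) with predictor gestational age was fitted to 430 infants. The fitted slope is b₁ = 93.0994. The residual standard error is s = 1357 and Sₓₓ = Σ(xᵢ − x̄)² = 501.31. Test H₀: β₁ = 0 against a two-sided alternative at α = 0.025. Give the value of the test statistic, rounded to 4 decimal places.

SE(b₁) = s/√Sₓₓ = 1357/√501.31 = 60.6075.
t = 93.0994 / 60.6075 = 1.5361.
df = n − 2 = 428.
Two-sided p ≈ 0.1253, which is ≥ 0.025, so fail to reject H₀.
The data do not give significant evidence of an association between gestational age and infant birth weight.

t = 1.5361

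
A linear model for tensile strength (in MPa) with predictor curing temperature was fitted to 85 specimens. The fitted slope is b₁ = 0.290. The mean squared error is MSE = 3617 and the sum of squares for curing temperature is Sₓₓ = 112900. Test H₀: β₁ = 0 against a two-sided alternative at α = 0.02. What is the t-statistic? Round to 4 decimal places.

SE(b₁) = √(MSE/Sₓₓ) = √(3617/112900) = 0.178989.
t = 0.290 / 0.178989 = 1.6202.
df = n − 2 = 83.
Two-sided p ≈ 0.1090, which is ≥ 0.02, so fail to reject H₀.
The data do not give significant evidence of an association between curing temperature and tensile strength.

t = 1.6202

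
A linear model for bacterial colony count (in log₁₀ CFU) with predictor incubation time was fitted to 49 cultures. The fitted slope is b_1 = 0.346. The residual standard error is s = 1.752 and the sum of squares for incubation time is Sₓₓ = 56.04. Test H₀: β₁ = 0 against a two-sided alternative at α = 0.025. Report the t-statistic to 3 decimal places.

t = 1.478

SE(b_1) = s/√Sₓₓ = 1.752/√56.04 = 0.234037.
t = 0.346 / 0.234037 = 1.478.
df = n − 2 = 47.
Two-sided p ≈ 0.1460, which is ≥ 0.025, so fail to reject H₀.
The data do not give significant evidence of an association between incubation time and bacterial colony count.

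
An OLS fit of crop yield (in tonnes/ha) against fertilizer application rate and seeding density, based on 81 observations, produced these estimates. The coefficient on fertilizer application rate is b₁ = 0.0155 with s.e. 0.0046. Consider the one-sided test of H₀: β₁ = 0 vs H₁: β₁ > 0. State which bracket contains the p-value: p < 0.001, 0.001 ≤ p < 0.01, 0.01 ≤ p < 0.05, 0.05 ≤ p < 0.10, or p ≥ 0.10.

t = 0.0155 / 0.0046 = 3.370.
df = n − k − 1 = 81 − 2 − 1 = 78.
One-sided p = P(T_{78} > t) ≈ 0.0006.
So p < 0.001.

p < 0.001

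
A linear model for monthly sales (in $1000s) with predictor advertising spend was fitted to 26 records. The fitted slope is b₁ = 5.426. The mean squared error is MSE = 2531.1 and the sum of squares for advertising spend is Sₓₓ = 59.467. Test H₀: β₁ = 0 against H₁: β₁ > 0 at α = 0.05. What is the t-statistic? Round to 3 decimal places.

SE(b₁) = √(MSE/Sₓₓ) = √(2531.1/59.467) = 6.52404.
t = 5.426 / 6.52404 = 0.832.
df = n − 2 = 24.
One-sided p ≈ 0.2069, which is ≥ 0.05, so fail to reject H₀.
The data do not give significant evidence that the true slope on advertising spend is positive.

t = 0.832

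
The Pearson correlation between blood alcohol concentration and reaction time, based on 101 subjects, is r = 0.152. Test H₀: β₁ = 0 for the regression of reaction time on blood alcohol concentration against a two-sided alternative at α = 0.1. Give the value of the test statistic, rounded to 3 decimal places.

t = r·√(n − 2)/√(1 − r²) = 0.152·√99/√0.976896 = 1.530.
df = n − 2 = 99.
Two-sided p ≈ 0.1292, which is ≥ 0.1, so fail to reject H₀.
The data do not give significant evidence of a linear association between blood alcohol concentration and reaction time.

t = 1.530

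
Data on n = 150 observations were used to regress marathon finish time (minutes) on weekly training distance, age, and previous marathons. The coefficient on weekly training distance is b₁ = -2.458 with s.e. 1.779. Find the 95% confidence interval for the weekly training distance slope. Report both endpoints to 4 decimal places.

(-5.9739, 1.0579)

df = n − k − 1 = 150 − 3 − 1 = 146.
t* = t_{0.025, 146} = 1.976346.
Margin = t* × SE = 1.976346 × 1.779 = 3.515919.
CI: -2.458 ± 3.515919 → (-5.9739, 1.0579).
With 95% confidence, each one-unit increase in weekly training distance is associated with a change of between -5.9739 and 1.0579 minutes in marathon finish time, holding the other predictors fixed.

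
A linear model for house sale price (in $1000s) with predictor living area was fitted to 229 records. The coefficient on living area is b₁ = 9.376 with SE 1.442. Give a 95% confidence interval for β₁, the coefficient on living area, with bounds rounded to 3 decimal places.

(6.535, 12.217)

df = n − 2 = 229 − 2 = 227.
t* = t_{0.025, 227} = 1.97047.
Margin = t* × SE = 1.97047 × 1.442 = 2.84142.
CI: 9.376 ± 2.84142 → (6.535, 12.217).
With 95% confidence, each one-unit increase in living area is associated with a change of between 6.535 and 12.217 $1000s in house sale price.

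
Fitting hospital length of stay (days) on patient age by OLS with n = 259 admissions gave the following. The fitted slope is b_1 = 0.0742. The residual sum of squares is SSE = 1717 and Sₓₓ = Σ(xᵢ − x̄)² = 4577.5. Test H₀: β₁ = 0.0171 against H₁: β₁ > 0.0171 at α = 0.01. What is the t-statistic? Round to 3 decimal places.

MSE = SSE/(n − 2) = 1717/257 = 6.68093.
SE(b_1) = √(MSE/Sₓₓ) = √(6.68093/4577.5) = 0.0382036.
t = (0.0742 − 0.0171) / 0.0382036 = 1.495.
df = n − 2 = 257.
One-sided p ≈ 0.0681, which is ≥ 0.01, so fail to reject H₀.
The data do not give significant evidence that the true slope on patient age exceeds 0.0171 days per unit.

t = 1.495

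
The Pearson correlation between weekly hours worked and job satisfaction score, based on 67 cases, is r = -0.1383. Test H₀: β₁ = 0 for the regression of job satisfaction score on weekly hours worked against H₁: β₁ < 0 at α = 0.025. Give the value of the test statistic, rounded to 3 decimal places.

t = r·√(n − 2)/√(1 − r²) = -0.1383·√65/√0.980873 = -1.126.
df = n − 2 = 65.
One-sided p ≈ 0.1322, which is ≥ 0.025, so fail to reject H₀.
The data do not give significant evidence of a linear association between weekly hours worked and job satisfaction score.

t = -1.126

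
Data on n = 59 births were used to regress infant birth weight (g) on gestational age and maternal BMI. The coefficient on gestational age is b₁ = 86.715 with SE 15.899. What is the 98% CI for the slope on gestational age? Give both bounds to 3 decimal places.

df = n − k − 1 = 59 − 2 − 1 = 56.
t* = t_{0.01, 56} = 2.394801.
Margin = t* × SE = 2.394801 × 15.899 = 38.07494.
CI: 86.715 ± 38.07494 → (48.640, 124.790).
With 98% confidence, each one-unit increase in gestational age is associated with a change of between 48.640 and 124.790 g in infant birth weight, holding the other predictors fixed.

(48.640, 124.790)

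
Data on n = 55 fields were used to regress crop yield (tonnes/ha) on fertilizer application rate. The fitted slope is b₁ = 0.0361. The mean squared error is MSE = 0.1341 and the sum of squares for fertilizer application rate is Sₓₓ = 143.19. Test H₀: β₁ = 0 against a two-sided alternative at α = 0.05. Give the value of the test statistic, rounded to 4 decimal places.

t = 1.1796

SE(b₁) = √(MSE/Sₓₓ) = √(0.1341/143.19) = 0.0306026.
t = 0.0361 / 0.0306026 = 1.1796.
df = n − 2 = 53.
Two-sided p ≈ 0.2434, which is ≥ 0.05, so fail to reject H₀.
The data do not give significant evidence of an association between fertilizer application rate and crop yield.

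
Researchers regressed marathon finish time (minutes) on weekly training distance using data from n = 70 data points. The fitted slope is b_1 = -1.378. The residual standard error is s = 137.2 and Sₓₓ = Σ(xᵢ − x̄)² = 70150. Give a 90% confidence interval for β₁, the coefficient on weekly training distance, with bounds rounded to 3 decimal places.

SE(b_1) = s/√Sₓₓ = 137.2/√70150 = 0.518013.
df = n − 2 = 68.
t* = t_{0.05, 68} = 1.667572.
Margin = t* × SE = 1.667572 × 0.518013 = 0.86382.
CI: -1.378 ± 0.86382 → (-2.242, -0.514).
With 90% confidence, each one-unit increase in weekly training distance is associated with a change of between -2.242 and -0.514 minutes in marathon finish time.

(-2.242, -0.514)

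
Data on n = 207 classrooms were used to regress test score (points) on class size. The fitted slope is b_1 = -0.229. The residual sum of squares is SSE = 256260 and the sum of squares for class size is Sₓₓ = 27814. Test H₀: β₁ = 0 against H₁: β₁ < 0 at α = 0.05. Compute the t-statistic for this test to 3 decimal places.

t = -1.080

MSE = SSE/(n − 2) = 256260/205 = 1250.05.
SE(b_1) = √(MSE/Sₓₓ) = √(1250.05/27814) = 0.211998.
t = -0.229 / 0.211998 = -1.080.
df = n − 2 = 205.
One-sided p ≈ 0.1407, which is ≥ 0.05, so fail to reject H₀.
The data do not give significant evidence that the true slope on class size is negative.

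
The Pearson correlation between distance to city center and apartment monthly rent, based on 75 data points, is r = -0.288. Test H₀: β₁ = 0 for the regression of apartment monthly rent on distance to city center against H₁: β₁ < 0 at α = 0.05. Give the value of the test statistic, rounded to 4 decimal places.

t = r·√(n − 2)/√(1 − r²) = -0.288·√73/√0.917056 = -2.5695.
df = n − 2 = 73.
One-sided p ≈ 0.0061, which is < 0.05, so reject H₀.
There is evidence of a linear association between distance to city center and apartment monthly rent.

t = -2.5695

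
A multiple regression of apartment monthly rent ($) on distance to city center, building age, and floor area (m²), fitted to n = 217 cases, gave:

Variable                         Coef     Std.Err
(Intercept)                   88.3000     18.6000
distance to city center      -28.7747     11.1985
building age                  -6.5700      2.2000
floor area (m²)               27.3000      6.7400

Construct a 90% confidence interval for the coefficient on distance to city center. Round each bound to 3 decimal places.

Read off: b = -28.7747, SE = 11.1985 for distance to city center.
df = n − k − 1 = 217 − 3 − 1 = 213.
t* = t_{0.05, 213} = 1.652039.
Margin = t* × SE = 1.652039 × 11.1985 = 18.50036.
CI: -28.7747 ± 18.50036 → (-47.275, -10.274).

(-47.275, -10.274)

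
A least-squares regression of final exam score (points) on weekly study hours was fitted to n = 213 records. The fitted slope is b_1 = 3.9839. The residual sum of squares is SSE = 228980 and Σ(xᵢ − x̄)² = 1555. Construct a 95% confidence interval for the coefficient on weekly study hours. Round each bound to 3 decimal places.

MSE = SSE/(n − 2) = 228980/211 = 1085.21.
SE(b_1) = √(MSE/Sₓₓ) = √(1085.21/1555) = 0.835396.
df = n − 2 = 211.
t* = t_{0.025, 211} = 1.971271.
Margin = t* × SE = 1.971271 × 0.835396 = 1.64679.
CI: 3.9839 ± 1.64679 → (2.337, 5.631).
With 95% confidence, each one-unit increase in weekly study hours is associated with a change of between 2.337 and 5.631 points in final exam score.

(2.337, 5.631)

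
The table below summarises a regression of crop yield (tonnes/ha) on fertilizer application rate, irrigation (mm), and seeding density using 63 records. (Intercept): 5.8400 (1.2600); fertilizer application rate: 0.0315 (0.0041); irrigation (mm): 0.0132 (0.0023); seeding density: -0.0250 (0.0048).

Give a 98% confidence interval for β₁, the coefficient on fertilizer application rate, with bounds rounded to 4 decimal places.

(0.0217, 0.0413)

Read off: b = 0.0315, SE = 0.0041 for fertilizer application rate.
df = n − k − 1 = 63 − 3 − 1 = 59.
t* = t_{0.01, 59} = 2.391229.
Margin = t* × SE = 2.391229 × 0.0041 = 0.009804.
CI: 0.0315 ± 0.009804 → (0.0217, 0.0413).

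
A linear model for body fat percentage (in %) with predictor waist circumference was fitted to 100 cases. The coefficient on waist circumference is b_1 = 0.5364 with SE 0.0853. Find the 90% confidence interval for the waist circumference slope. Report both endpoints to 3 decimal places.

(0.395, 0.678)

df = n − 2 = 100 − 2 = 98.
t* = t_{0.05, 98} = 1.660551.
Margin = t* × SE = 1.660551 × 0.0853 = 0.14165.
CI: 0.5364 ± 0.14165 → (0.395, 0.678).
With 90% confidence, each one-unit increase in waist circumference is associated with a change of between 0.395 and 0.678 % in body fat percentage.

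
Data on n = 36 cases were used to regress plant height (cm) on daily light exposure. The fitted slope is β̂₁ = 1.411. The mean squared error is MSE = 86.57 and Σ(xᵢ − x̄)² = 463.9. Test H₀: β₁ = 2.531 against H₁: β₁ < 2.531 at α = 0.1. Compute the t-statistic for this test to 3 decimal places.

SE(β̂₁) = √(MSE/Sₓₓ) = √(86.57/463.9) = 0.431988.
t = (1.411 − 2.531) / 0.431988 = -2.593.
df = n − 2 = 34.
One-sided p ≈ 0.0070, which is < 0.1, so reject H₀.
There is evidence that the true slope on daily light exposure is below 2.531 cm per unit.

t = -2.593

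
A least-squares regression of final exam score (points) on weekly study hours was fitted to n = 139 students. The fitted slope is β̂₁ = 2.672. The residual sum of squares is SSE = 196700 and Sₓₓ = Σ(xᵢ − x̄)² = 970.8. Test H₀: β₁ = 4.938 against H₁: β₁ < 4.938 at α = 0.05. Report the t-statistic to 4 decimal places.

MSE = SSE/(n − 2) = 196700/137 = 1435.77.
SE(β̂₁) = √(MSE/Sₓₓ) = √(1435.77/970.8) = 1.21612.
t = (2.672 − 4.938) / 1.21612 = -1.8633.
df = n − 2 = 137.
One-sided p ≈ 0.0323, which is < 0.05, so reject H₀.
There is evidence that the true slope on weekly study hours is below 4.938 points per unit.

t = -1.8633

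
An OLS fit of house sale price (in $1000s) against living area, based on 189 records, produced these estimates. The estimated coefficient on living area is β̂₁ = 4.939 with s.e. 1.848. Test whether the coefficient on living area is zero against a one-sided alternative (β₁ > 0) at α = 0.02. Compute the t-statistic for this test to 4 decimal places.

H₀: β₁ = 0 vs H₁: β₁ > 0.
t = (β̂₁ − β₁⁰)/SE = 4.939 / 1.848 = 2.6726.
df = n − 2 = 189 − 2 = 187.
One-sided p ≈ 0.0041, which is < 0.02, so reject H₀.
There is evidence that the true slope on living area is positive.

t = 2.6726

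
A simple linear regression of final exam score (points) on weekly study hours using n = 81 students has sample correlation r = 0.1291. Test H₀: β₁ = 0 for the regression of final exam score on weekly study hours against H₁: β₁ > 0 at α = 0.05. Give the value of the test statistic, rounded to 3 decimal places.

t = 1.157

t = r·√(n − 2)/√(1 − r²) = 0.1291·√79/√0.983333 = 1.157.
df = n − 2 = 79.
One-sided p ≈ 0.1253, which is ≥ 0.05, so fail to reject H₀.
The data do not give significant evidence of a linear association between weekly study hours and final exam score.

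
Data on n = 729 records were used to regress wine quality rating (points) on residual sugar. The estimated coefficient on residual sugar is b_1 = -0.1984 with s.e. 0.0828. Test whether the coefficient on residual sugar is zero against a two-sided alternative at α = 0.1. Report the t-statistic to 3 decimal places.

t = -2.396

H₀: β₁ = 0 vs H₁: β₁ ≠ 0.
t = (b_1 − β₁⁰)/SE = -0.1984 / 0.0828 = -2.396.
df = n − 2 = 729 − 2 = 727.
Two-sided p ≈ 0.0168, which is < 0.1, so reject H₀.
There is evidence that residual sugar is associated with wine quality rating.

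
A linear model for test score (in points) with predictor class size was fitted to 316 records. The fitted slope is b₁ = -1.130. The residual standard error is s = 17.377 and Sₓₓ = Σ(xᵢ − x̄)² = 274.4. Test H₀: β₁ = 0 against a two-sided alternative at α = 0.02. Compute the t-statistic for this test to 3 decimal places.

SE(b₁) = s/√Sₓₓ = 17.377/√274.4 = 1.04902.
t = -1.130 / 1.04902 = -1.077.
df = n − 2 = 314.
Two-sided p ≈ 0.2822, which is ≥ 0.02, so fail to reject H₀.
The data do not give significant evidence of an association between class size and test score.

t = -1.077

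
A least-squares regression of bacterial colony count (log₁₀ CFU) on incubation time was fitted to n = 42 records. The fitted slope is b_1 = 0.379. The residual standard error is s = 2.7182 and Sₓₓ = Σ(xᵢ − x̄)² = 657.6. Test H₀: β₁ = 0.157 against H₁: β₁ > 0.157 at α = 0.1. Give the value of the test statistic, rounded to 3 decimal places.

SE(b_1) = s/√Sₓₓ = 2.7182/√657.6 = 0.105999.
t = (0.379 − 0.157) / 0.105999 = 2.094.
df = n − 2 = 40.
One-sided p ≈ 0.0213, which is < 0.1, so reject H₀.
There is evidence that the true slope on incubation time exceeds 0.157 log₁₀ CFU per unit.

t = 2.094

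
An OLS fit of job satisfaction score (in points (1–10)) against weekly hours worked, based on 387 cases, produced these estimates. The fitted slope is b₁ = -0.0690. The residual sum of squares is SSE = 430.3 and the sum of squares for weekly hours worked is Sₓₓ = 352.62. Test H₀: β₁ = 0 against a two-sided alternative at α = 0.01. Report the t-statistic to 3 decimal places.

t = -1.226

MSE = SSE/(n − 2) = 430.3/385 = 1.11766.
SE(b₁) = √(MSE/Sₓₓ) = √(1.11766/352.62) = 0.0562991.
t = -0.0690 / 0.0562991 = -1.226.
df = n − 2 = 385.
Two-sided p ≈ 0.2211, which is ≥ 0.01, so fail to reject H₀.
The data do not give significant evidence of an association between weekly hours worked and job satisfaction score.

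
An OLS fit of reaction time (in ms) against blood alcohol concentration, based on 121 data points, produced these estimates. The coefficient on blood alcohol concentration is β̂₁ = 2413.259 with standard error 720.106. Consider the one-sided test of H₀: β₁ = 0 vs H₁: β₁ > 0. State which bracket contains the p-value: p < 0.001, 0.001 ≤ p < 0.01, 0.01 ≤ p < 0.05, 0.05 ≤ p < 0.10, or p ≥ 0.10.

p < 0.001

t = 2413.259 / 720.106 = 3.351.
df = n − 2 = 121 − 2 = 119.
One-sided p = P(T_{119} > t) ≈ 0.0005.
So p < 0.001.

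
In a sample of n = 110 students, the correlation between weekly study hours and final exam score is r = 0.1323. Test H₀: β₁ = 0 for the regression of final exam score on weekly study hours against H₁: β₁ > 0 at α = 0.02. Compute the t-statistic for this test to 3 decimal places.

t = 1.387

t = r·√(n − 2)/√(1 − r²) = 0.1323·√108/√0.982497 = 1.387.
df = n − 2 = 108.
One-sided p ≈ 0.0841, which is ≥ 0.02, so fail to reject H₀.
The data do not give significant evidence of a linear association between weekly study hours and final exam score.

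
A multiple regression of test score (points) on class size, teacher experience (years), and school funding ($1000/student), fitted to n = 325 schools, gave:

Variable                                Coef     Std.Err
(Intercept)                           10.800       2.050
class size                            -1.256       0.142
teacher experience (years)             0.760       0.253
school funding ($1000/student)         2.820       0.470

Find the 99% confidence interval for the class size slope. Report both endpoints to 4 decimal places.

(-1.6240, -0.8880)

Read off: b = -1.256, SE = 0.142 for class size.
df = n − k − 1 = 325 − 3 − 1 = 321.
t* = t_{0.005, 321} = 2.591232.
Margin = t* × SE = 2.591232 × 0.142 = 0.367955.
CI: -1.256 ± 0.367955 → (-1.6240, -0.8880).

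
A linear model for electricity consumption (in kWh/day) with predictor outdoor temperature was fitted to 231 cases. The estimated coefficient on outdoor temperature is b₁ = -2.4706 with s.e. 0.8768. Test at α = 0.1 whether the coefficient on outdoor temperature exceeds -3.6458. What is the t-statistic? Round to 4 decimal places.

H₀: β₁ = -3.6458 vs H₁: β₁ > -3.6458.
t = (b₁ − β₁⁰)/SE = (-2.4706 − (-3.6458)) / 0.8768 = 1.3403.
df = n − 2 = 231 − 2 = 229.
One-sided p ≈ 0.0907, which is < 0.1, so reject H₀.
There is evidence that the true slope on outdoor temperature exceeds -3.6458 kWh/day per unit.

t = 1.3403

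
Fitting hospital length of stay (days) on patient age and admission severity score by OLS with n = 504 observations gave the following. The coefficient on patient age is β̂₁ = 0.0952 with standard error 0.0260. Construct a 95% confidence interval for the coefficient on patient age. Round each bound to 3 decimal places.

df = n − k − 1 = 504 − 2 − 1 = 501.
t* = t_{0.025, 501} = 1.96471.
Margin = t* × SE = 1.96471 × 0.0260 = 0.05108.
CI: 0.0952 ± 0.05108 → (0.044, 0.146).
With 95% confidence, each one-unit increase in patient age is associated with a change of between 0.044 and 0.146 days in hospital length of stay, holding the other predictors fixed.

(0.044, 0.146)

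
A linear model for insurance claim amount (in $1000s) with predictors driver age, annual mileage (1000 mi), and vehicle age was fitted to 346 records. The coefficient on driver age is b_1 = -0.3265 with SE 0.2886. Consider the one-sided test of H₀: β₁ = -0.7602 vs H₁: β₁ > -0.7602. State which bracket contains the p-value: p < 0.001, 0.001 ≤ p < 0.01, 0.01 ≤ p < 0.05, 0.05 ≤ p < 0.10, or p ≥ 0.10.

0.05 ≤ p < 0.10

t = (-0.3265 − (-0.7602)) / 0.2886 = 1.503.
df = n − k − 1 = 346 − 3 − 1 = 342.
One-sided p = P(T_{342} > t) ≈ 0.0669.
So 0.05 ≤ p < 0.10.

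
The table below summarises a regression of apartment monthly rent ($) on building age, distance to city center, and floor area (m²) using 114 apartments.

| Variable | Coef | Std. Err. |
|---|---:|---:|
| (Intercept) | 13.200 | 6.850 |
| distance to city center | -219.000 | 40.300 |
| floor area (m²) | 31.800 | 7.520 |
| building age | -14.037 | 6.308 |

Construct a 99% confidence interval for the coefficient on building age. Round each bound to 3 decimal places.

Read off: b = -14.037, SE = 6.308 for building age.
df = n − k − 1 = 114 − 3 − 1 = 110.
t* = t_{0.005, 110} = 2.621265.
Margin = t* × SE = 2.621265 × 6.308 = 16.53494.
CI: -14.037 ± 16.53494 → (-30.572, 2.498).

(-30.572, 2.498)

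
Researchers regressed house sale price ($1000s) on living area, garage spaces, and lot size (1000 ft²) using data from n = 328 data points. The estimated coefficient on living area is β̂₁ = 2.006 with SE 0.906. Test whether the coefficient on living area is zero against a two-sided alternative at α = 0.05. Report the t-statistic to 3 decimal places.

t = 2.214

H₀: β₁ = 0 vs H₁: β₁ ≠ 0.
t = (β̂₁ − β₁⁰)/SE = 2.006 / 0.906 = 2.214.
df = n − k − 1 = 328 − 3 − 1 = 324.
Two-sided p ≈ 0.0275, which is < 0.05, so reject H₀.
There is evidence that living area is associated with house sale price, holding the other predictors fixed.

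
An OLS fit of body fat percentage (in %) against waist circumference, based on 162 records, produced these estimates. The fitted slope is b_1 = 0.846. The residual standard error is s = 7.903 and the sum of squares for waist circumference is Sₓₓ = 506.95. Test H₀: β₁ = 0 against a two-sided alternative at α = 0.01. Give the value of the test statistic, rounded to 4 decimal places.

t = 2.4102

SE(b_1) = s/√Sₓₓ = 7.903/√506.95 = 0.351002.
t = 0.846 / 0.351002 = 2.4102.
df = n − 2 = 160.
Two-sided p ≈ 0.0171, which is ≥ 0.01, so fail to reject H₀.
The data do not give significant evidence of an association between waist circumference and body fat percentage.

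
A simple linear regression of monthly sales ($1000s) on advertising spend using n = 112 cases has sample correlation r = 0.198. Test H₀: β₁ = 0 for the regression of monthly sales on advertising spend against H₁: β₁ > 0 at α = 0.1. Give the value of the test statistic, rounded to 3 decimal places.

t = r·√(n − 2)/√(1 − r²) = 0.198·√110/√0.960796 = 2.119.
df = n − 2 = 110.
One-sided p ≈ 0.0182, which is < 0.1, so reject H₀.
There is evidence of a linear association between advertising spend and monthly sales.

t = 2.119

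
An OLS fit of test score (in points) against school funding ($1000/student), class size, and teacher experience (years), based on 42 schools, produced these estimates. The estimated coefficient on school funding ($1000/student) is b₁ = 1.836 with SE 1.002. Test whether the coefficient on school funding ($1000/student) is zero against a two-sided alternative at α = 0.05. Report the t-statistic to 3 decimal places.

t = 1.832

H₀: β₁ = 0 vs H₁: β₁ ≠ 0.
t = (b₁ − β₁⁰)/SE = 1.836 / 1.002 = 1.832.
df = n − k − 1 = 42 − 3 − 1 = 38.
Two-sided p ≈ 0.0747, which is ≥ 0.05, so fail to reject H₀.
The data do not give significant evidence of an association between school funding ($1000/student) and test score, after adjusting for the other predictors.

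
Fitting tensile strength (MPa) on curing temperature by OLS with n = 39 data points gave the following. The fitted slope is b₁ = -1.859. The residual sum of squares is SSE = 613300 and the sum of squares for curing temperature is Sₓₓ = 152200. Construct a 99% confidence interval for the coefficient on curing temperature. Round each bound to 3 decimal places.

(-2.755, -0.963)

MSE = SSE/(n − 2) = 613300/37 = 16575.7.
SE(b₁) = √(MSE/Sₓₓ) = √(16575.7/152200) = 0.330011.
df = n − 2 = 37.
t* = t_{0.005, 37} = 2.715409.
Margin = t* × SE = 2.715409 × 0.330011 = 0.89611.
CI: -1.859 ± 0.89611 → (-2.755, -0.963).
With 99% confidence, each one-unit increase in curing temperature is associated with a change of between -2.755 and -0.963 MPa in tensile strength.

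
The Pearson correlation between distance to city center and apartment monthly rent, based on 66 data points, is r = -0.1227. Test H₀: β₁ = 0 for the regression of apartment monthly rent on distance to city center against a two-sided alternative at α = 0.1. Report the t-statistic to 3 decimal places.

t = r·√(n − 2)/√(1 − r²) = -0.1227·√64/√0.984945 = -0.989.
df = n − 2 = 64.
Two-sided p ≈ 0.3264, which is ≥ 0.1, so fail to reject H₀.
The data do not give significant evidence of a linear association between distance to city center and apartment monthly rent.

t = -0.989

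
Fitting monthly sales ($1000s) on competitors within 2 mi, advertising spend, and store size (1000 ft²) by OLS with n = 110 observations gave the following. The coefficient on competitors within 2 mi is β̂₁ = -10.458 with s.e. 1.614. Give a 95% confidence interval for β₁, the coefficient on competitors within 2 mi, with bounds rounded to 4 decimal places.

df = n − k − 1 = 110 − 3 − 1 = 106.
t* = t_{0.025, 106} = 1.982597.
Margin = t* × SE = 1.982597 × 1.614 = 3.199912.
CI: -10.458 ± 3.199912 → (-13.6579, -7.2581).
With 95% confidence, each one-unit increase in competitors within 2 mi is associated with a change of between -13.6579 and -7.2581 $1000s in monthly sales, holding the other predictors fixed.

(-13.6579, -7.2581)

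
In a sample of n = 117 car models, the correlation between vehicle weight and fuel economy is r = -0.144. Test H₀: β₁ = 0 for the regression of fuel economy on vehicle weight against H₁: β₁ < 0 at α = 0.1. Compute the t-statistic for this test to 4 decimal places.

t = r·√(n − 2)/√(1 − r²) = -0.144·√115/√0.979264 = -1.5605.
df = n − 2 = 115.
One-sided p ≈ 0.0607, which is < 0.1, so reject H₀.
There is evidence of a linear association between vehicle weight and fuel economy.

t = -1.5605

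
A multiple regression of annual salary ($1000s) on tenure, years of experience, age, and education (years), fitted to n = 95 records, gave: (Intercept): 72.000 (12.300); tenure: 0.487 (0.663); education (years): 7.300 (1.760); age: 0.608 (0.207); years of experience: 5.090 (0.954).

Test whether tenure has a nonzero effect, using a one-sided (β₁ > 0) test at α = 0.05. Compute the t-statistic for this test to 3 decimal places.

t = 0.735

Read off: b = 0.487, SE = 0.663 for tenure.
H₀: β₁ = 0 vs H₁: β₁ > 0.
t = 0.487 / 0.663 = 0.735.
df = n − k − 1 = 95 − 4 − 1 = 90.
One-sided p ≈ 0.2323, which is ≥ 0.05, so fail to reject H₀.
The data do not give significant evidence that the true slope on tenure is positive, holding the other predictors fixed.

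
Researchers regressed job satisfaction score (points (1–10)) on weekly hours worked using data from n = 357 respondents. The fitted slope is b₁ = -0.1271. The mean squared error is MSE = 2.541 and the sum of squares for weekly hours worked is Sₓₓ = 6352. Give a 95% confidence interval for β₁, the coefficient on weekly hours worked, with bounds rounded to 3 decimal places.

SE(b₁) = √(MSE/Sₓₓ) = √(2.541/6352) = 0.0200008.
df = n − 2 = 355.
t* = t_{0.025, 355} = 1.966669.
Margin = t* × SE = 1.966669 × 0.0200008 = 0.03933.
CI: -0.1271 ± 0.03933 → (-0.166, -0.088).
With 95% confidence, each one-unit increase in weekly hours worked is associated with a change of between -0.166 and -0.088 points (1–10) in job satisfaction score.

(-0.166, -0.088)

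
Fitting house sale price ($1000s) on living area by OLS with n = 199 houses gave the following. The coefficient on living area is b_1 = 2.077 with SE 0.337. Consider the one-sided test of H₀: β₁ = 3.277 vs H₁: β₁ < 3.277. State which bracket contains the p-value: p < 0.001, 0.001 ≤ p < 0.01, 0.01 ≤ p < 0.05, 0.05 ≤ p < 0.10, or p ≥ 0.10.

t = (2.077 − 3.277) / 0.337 = -3.561.
df = n − 2 = 199 − 2 = 197.
One-sided p = P(T_{197} < t) ≈ 0.0002.
So p < 0.001.

p < 0.001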